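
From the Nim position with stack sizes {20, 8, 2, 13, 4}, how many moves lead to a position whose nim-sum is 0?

1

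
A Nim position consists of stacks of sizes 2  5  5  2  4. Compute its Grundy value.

4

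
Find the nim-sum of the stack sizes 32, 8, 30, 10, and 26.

38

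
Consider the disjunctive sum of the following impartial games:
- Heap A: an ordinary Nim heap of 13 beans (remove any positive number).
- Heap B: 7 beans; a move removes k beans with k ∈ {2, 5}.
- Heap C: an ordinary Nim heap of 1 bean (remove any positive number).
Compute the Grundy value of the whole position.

12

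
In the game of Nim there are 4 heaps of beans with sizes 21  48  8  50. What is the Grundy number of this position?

Compute the nim-sum pairwise:
21 ^ 48 = 37
37 ^ 8 = 45
45 ^ 50 = 31

31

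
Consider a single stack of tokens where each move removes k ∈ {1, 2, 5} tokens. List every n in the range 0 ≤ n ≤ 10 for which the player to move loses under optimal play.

Grundy values for subtraction set {1, 2, 5}:
g(0) = mex{} = 0
g(1) = mex{0} = 1
g(2) = mex{0,1} = 2
g(3) = mex{1,2} = 0
g(4) = mex{0,2} = 1
g(5) = mex{0,1} = 2
g(6) = mex{1,2} = 0
g(7) = mex{0,2} = 1
g(8) = mex{0,1} = 2
g(9) = mex{1,2} = 0
g(10) = mex{0,2} = 1
The P-positions (g = 0) in 0..10 are 0, 3, 6, 9.

0, 3, 6, 9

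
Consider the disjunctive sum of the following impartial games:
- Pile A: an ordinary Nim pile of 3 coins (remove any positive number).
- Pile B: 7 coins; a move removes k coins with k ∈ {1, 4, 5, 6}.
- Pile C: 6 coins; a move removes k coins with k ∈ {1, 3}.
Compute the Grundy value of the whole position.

0

Pile A is a plain Nim pile of size 3, so its Grundy value is 3.
Build the Grundy sequence for pile B with g(k) = mex{g(k−s) : s ∈ {1, 4, 5, 6}, s ≤ k}:
g(0) = mex{} = 0
g(1) = mex{0} = 1
g(2) = mex{1} = 0
g(3) = mex{0} = 1
g(4) = mex{0,1} = 2
g(5) = mex{0,1,2} = 3
g(6) = mex{0,1,3} = 2
g(7) = mex{0,1,2} = 3
So g(7) = 3.
For pile C, compute g(0), g(1), … with moves {1, 3}:
g(0) = mex{} = 0
g(1) = mex{0} = 1
g(2) = mex{1} = 0
g(3) = mex{0} = 1
g(4) = mex{1} = 0
g(5) = mex{0} = 1
g(6) = mex{1} = 0
So g(6) = 0.
By the Sprague-Grundy theorem, the Grundy value of a sum of independent games is the XOR of the component values.
Combined value = 3 XOR 3 XOR 0 = 0.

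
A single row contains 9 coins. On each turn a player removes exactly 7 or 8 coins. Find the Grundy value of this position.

1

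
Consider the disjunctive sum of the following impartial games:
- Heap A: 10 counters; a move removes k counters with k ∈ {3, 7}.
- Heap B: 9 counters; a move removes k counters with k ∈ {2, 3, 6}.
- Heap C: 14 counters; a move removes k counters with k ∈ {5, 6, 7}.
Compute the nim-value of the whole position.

Build the Grundy sequence for heap A with g(k) = mex{g(k−s) : s ∈ {3, 7}, s ≤ k}:
g(0) = mex{} = 0
g(1) = mex{} = 0
g(2) = mex{} = 0
g(3) = mex{0} = 1
g(4) = mex{0} = 1
g(5) = mex{0} = 1
g(6) = mex{1} = 0
g(7) = mex{0,1} = 2
g(8) = mex{0,1} = 2
g(9) = mex{0} = 1
g(10) = mex{1,2} = 0
So g(10) = 0.
Build the Grundy sequence for heap B with g(k) = mex{g(k−s) : s ∈ {2, 3, 6}, s ≤ k}:
k:     0  1  2  3  4  5  6  7  8  9
g(k):  0  0  1  1  2  0  3  1  2  0
So g(9) = 0.
For heap C, compute g(0), g(1), … with moves {5, 6, 7}:
g(0) = mex{} = 0
g(1) = mex{} = 0
g(2) = mex{} = 0
g(3) = mex{} = 0
g(4) = mex{} = 0
g(5) = mex{0} = 1
g(6) = mex{0} = 1
g(7) = mex{0} = 1
g(8) = mex{0} = 1
g(9) = mex{0} = 1
g(10) = mex{0,1} = 2
g(11) = mex{0,1} = 2
g(12) = mex{1} = 0
g(13) = mex{1} = 0
g(14) = mex{1} = 0
So g(14) = 0.
The value of a disjunctive sum is the nim-sum of the parts.
Combined value = 0 ⊕ 0 ⊕ 0 = 0.

0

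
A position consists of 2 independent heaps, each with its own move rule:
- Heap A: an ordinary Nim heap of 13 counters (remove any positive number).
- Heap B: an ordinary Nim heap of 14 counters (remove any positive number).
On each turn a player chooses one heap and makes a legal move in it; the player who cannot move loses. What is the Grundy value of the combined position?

Heap A is a plain Nim heap of size 13, so its Grundy value is 13.
Heap B is a plain Nim heap of size 14, so its Grundy value is 14.
The value of a disjunctive sum is the nim-sum of the parts.
Combined value = 13 ⊕ 14 = 3.

3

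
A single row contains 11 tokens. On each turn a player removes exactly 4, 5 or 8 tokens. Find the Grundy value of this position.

2

Grundy values for subtraction set {4, 5, 8}:
g(0) = mex{} = 0
g(1) = mex{} = 0
g(2) = mex{} = 0
g(3) = mex{} = 0
g(4) = mex{0} = 1
g(5) = mex{0} = 1
g(6) = mex{0} = 1
g(7) = mex{0} = 1
g(8) = mex{0,1} = 2
g(9) = mex{0,1} = 2
g(10) = mex{0,1} = 2
g(11) = mex{0,1} = 2
So g(11) = 2.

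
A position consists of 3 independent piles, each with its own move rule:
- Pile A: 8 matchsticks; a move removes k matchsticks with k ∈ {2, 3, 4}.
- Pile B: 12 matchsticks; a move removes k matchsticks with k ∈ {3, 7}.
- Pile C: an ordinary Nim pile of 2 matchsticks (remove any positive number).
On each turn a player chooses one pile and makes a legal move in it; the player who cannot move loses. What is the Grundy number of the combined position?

3

For pile A, compute g(0), g(1), … with moves {2, 3, 4}:
g(0) = mex{} = 0
g(1) = mex{} = 0
g(2) = mex{0} = 1
g(3) = mex{0} = 1
g(4) = mex{0,1} = 2
g(5) = mex{0,1} = 2
g(6) = mex{1,2} = 0
g(7) = mex{1,2} = 0
g(8) = mex{0,2} = 1
So g(8) = 1.
For pile B, compute g(0), g(1), … with moves {3, 7}:
g(0) = mex{} = 0
g(1) = mex{} = 0
g(2) = mex{} = 0
g(3) = mex{0} = 1
g(4) = mex{0} = 1
g(5) = mex{0} = 1
g(6) = mex{1} = 0
g(7) = mex{0,1} = 2
g(8) = mex{0,1} = 2
g(9) = mex{0} = 1
g(10) = mex{1,2} = 0
g(11) = mex{1,2} = 0
g(12) = mex{1} = 0
So g(12) = 0.
Pile C is a plain Nim pile of size 2, so its Grundy value is 2.
The value of a disjunctive sum is the nim-sum of the parts.
Combined value = 1 XOR 0 XOR 2 = 3.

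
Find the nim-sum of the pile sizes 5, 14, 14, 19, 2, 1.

21

Compute the nim-sum pairwise:
5 ^ 14 = 11
11 ^ 14 = 5
5 ^ 19 = 22
22 ^ 2 = 20
20 ^ 1 = 21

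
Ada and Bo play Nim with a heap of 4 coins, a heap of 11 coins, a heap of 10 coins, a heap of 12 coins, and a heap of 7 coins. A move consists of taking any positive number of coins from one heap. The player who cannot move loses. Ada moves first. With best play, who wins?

Ada wins

Compute the nim-sum pairwise:
4 ⊕ 11 = 15
15 ⊕ 10 = 5
5 ⊕ 12 = 9
9 ⊕ 7 = 14
The nim-sum is 14 ≠ 0, so this is an N-position: the player to move can win; Ada has a winning move.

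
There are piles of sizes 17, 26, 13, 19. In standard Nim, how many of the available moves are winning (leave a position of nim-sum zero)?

3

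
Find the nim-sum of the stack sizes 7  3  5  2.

3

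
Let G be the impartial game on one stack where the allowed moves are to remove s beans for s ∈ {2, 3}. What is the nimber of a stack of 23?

Grundy values for subtraction set {2, 3}:
k:     0  1  2  3  4  5  6  7  8  9 10 11 12 13 14 15 16 17 18 19 20 21 22 23
g(k):  0  0  1  1  2  0  0  1  1  2  0  0  1  1  2  0  0  1  1  2  0  0  1  1
So g(23) = 1.

1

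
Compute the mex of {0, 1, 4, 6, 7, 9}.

The values 0, 1 are all present; 2 is the first non-negative integer missing from the set.

2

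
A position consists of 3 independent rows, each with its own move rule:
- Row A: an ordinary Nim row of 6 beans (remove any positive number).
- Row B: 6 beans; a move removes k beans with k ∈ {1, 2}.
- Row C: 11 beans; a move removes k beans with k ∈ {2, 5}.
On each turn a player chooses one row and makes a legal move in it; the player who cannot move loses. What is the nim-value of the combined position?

Row A is a plain Nim row of size 6, so its Grundy value is 6.
For row B, compute g(0), g(1), … with moves {1, 2}:
k:     0  1  2  3  4  5  6
g(k):  0  1  2  0  1  2  0
So g(6) = 0.
Build the Grundy sequence for row C with g(k) = mex{g(k−s) : s ∈ {2, 5}, s ≤ k}:
k:     0  1  2  3  4  5  6  7  8  9 10 11
g(k):  0  0  1  1  0  2  1  0  0  1  1  0
So g(11) = 0.
By the Sprague-Grundy theorem, the Grundy value of a sum of independent games is the XOR of the component values.
Combined value = 6 XOR 0 XOR 0 = 6.

6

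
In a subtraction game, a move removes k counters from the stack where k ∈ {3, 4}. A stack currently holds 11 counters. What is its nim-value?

1

Compute g(0), g(1), … for moves {3, 4}:
g(0) = mex{} = 0
g(1) = mex{} = 0
g(2) = mex{} = 0
g(3) = mex{0} = 1
g(4) = mex{0} = 1
g(5) = mex{0} = 1
g(6) = mex{0,1} = 2
g(7) = mex{1} = 0
g(8) = mex{1} = 0
g(9) = mex{1,2} = 0
g(10) = mex{0,2} = 1
g(11) = mex{0} = 1
So g(11) = 1.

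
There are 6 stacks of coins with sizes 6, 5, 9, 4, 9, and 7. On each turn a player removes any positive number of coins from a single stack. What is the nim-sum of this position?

0

In binary:
  0110  (6)
  0101  (5)
  1001  (9)
  0100  (4)
  1001  (9)
  0111  (7)
  ----
  0000  (0)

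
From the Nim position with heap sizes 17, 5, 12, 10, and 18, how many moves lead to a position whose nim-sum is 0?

0

Write each in binary and XOR column by column:
  10001  (17)
  00101  (5)
  01100  (12)
  01010  (10)
  10010  (18)
  -----
  00000  (0)
The nim-sum is already 0, so every move leaves a nonzero nim-sum — there are no winning moves.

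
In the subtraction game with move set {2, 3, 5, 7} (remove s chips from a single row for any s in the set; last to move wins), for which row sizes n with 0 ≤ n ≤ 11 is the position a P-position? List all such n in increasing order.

0, 1, 9, 10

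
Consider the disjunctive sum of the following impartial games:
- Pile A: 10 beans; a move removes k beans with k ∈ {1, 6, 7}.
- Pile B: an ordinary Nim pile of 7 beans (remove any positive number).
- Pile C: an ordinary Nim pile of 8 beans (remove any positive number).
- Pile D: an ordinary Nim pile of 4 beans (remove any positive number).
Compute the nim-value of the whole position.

9

For pile A, compute g(0), g(1), … with moves {1, 6, 7}:
k:     0  1  2  3  4  5  6  7  8  9 10
g(k):  0  1  0  1  0  1  2  3  2  3  2
So g(10) = 2.
Pile B is a plain Nim pile of size 7, so its Grundy value is 7.
Pile C is a plain Nim pile of size 8, so its Grundy value is 8.
Pile D is a plain Nim pile of size 4, so its Grundy value is 4.
By the Sprague-Grundy theorem, the Grundy value of a sum of independent games is the XOR of the component values.
Combined value = 2 XOR 7 XOR 8 XOR 4 = 9.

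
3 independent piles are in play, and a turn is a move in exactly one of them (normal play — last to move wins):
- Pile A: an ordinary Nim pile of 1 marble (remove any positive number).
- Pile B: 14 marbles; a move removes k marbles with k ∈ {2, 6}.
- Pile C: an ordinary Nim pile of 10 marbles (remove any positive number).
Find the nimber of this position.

10

Pile A is a plain Nim pile of size 1, so its Grundy value is 1.
Grundy values for pile B (subtraction set {2, 6}):
g(0) = mex{} = 0
g(1) = mex{} = 0
g(2) = mex{0} = 1
g(3) = mex{0} = 1
g(4) = mex{1} = 0
g(5) = mex{1} = 0
g(6) = mex{0} = 1
g(7) = mex{0} = 1
g(8) = mex{1} = 0
g(9) = mex{1} = 0
g(10) = mex{0} = 1
g(11) = mex{0} = 1
g(12) = mex{1} = 0
g(13) = mex{1} = 0
g(14) = mex{0} = 1
So g(14) = 1.
Pile C is a plain Nim pile of size 10, so its Grundy value is 10.
The value of a disjunctive sum is the nim-sum of the parts.
Combined value = 1 ⊕ 1 ⊕ 10 = 10.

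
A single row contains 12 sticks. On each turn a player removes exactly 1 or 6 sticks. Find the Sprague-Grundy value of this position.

Grundy values for subtraction set {1, 6}:
k:     0  1  2  3  4  5  6  7  8  9 10 11 12
g(k):  0  1  0  1  0  1  2  0  1  0  1  0  1
So g(12) = 1.

1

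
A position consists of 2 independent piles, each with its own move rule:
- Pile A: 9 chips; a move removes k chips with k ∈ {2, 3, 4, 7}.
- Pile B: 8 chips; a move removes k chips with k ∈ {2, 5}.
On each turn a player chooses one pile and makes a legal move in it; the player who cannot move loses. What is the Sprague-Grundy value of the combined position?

Grundy values for pile A (subtraction set {2, 3, 4, 7}):
k:     0  1  2  3  4  5  6  7  8  9
g(k):  0  0  1  1  2  2  0  3  1  4
So g(9) = 4.
Build the Grundy sequence for pile B with g(k) = mex{g(k−s) : s ∈ {2, 5}, s ≤ k}:
k:     0  1  2  3  4  5  6  7  8
g(k):  0  0  1  1  0  2  1  0  0
So g(8) = 0.
By the Sprague-Grundy theorem, the Grundy value of a sum of independent games is the XOR of the component values.
Combined value = 4 ⊕ 0 = 4.

4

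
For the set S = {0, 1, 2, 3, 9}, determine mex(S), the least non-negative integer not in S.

4

The values 0, 1, 2, 3 are all present; 4 is the first non-negative integer missing from the set.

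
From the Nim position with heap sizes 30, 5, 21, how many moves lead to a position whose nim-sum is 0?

Compute the nim-sum pairwise:
30 ^ 5 = 27
27 ^ 21 = 14
The overall nim-sum is X = 14. A heap of size p has a winning move iff p XOR X < p (reduce it to p XOR X).
  30: 30 XOR 14 = 16 < 30 — winning move (to 16).
  5: 5 XOR 14 = 11 ≥ 5 — no move.
  21: 21 XOR 14 = 27 ≥ 21 — no move.
That gives 1 winning move.

1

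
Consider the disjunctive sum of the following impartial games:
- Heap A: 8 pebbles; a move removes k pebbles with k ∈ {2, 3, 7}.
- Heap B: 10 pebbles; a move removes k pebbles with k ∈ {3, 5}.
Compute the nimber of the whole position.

For heap A, compute g(0), g(1), … with moves {2, 3, 7}:
g(0) = mex{} = 0
g(1) = mex{} = 0
g(2) = mex{0} = 1
g(3) = mex{0} = 1
g(4) = mex{0,1} = 2
g(5) = mex{1} = 0
g(6) = mex{1,2} = 0
g(7) = mex{0,2} = 1
g(8) = mex{0} = 1
So g(8) = 1.
For heap B, compute g(0), g(1), … with moves {3, 5}:
g(0) = mex{} = 0
g(1) = mex{} = 0
g(2) = mex{} = 0
g(3) = mex{0} = 1
g(4) = mex{0} = 1
g(5) = mex{0} = 1
g(6) = mex{0,1} = 2
g(7) = mex{0,1} = 2
g(8) = mex{1} = 0
g(9) = mex{1,2} = 0
g(10) = mex{1,2} = 0
So g(10) = 0.
The value of a disjunctive sum is the nim-sum of the parts.
Combined value = 1 XOR 0 = 1.

1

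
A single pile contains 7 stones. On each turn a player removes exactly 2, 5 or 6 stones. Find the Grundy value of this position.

Grundy values for subtraction set {2, 5, 6}:
k:     0  1  2  3  4  5  6  7
g(k):  0  0  1  1  0  2  1  3
So g(7) = 3.

3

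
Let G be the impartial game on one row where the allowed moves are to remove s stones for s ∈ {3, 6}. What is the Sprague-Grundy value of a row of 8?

2

Build the Grundy sequence with g(k) = mex{g(k−s) : s ∈ {3, 6}, s ≤ k}:
g(0) = mex{} = 0
g(1) = mex{} = 0
g(2) = mex{} = 0
g(3) = mex{0} = 1
g(4) = mex{0} = 1
g(5) = mex{0} = 1
g(6) = mex{0,1} = 2
g(7) = mex{0,1} = 2
g(8) = mex{0,1} = 2
So g(8) = 2.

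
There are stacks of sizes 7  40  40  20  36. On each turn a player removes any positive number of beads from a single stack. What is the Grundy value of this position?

Nim-sum: 7 ⊕ 40 ⊕ 40 ⊕ 20 ⊕ 36 = 55.

55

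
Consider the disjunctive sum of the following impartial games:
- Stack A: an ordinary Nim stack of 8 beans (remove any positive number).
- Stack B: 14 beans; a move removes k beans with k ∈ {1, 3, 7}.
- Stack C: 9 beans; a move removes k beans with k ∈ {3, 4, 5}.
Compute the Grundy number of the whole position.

Stack A is a plain Nim stack of size 8, so its Grundy value is 8.
Grundy values for stack B (subtraction set {1, 3, 7}):
k:     0  1  2  3  4  5  6  7  8  9 10 11 12 13 14
g(k):  0  1  0  1  0  1  0  1  0  1  0  1  0  1  0
So g(14) = 0.
Grundy values for stack C (subtraction set {3, 4, 5}):
k:     0  1  2  3  4  5  6  7  8  9
g(k):  0  0  0  1  1  1  2  2  0  0
So g(9) = 0.
The value of a disjunctive sum is the nim-sum of the parts.
Combined value = 8 ⊕ 0 ⊕ 0 = 8.

8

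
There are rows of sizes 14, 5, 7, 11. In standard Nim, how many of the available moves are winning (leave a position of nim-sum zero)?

Write each in binary and XOR column by column:
  1110  (14)
  0101  (5)
  0111  (7)
  1011  (11)
  ----
  0111  (7)
The overall nim-sum is X = 7. A row of size p has a winning move iff p XOR X < p (reduce it to p XOR X).
  14: 14 XOR 7 = 9 < 14 — winning move (to 9).
  5: 5 XOR 7 = 2 < 5 — winning move (to 2).
  7: 7 XOR 7 = 0 < 7 — winning move (to 0).
  11: 11 XOR 7 = 12 ≥ 11 — no move.
That gives 3 winning moves.

3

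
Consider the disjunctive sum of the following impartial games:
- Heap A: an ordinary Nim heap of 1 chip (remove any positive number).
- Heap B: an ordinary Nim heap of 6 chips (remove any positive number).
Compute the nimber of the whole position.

7

Heap A is a plain Nim heap of size 1, so its Grundy value is 1.
Heap B is a plain Nim heap of size 6, so its Grundy value is 6.
The value of a disjunctive sum is the nim-sum of the parts.
Combined value = 1 ⊕ 6 = 7.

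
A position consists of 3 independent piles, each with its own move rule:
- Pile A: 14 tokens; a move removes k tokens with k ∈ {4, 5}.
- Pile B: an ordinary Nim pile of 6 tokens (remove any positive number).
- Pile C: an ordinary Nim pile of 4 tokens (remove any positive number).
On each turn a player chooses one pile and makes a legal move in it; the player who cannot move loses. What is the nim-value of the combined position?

For pile A, compute g(0), g(1), … with moves {4, 5}:
g(0) = mex{} = 0
g(1) = mex{} = 0
g(2) = mex{} = 0
g(3) = mex{} = 0
g(4) = mex{0} = 1
g(5) = mex{0} = 1
g(6) = mex{0} = 1
g(7) = mex{0} = 1
g(8) = mex{0,1} = 2
g(9) = mex{1} = 0
g(10) = mex{1} = 0
g(11) = mex{1} = 0
g(12) = mex{1,2} = 0
g(13) = mex{0,2} = 1
g(14) = mex{0} = 1
So g(14) = 1.
Pile B is a plain Nim pile of size 6, so its Grundy value is 6.
Pile C is a plain Nim pile of size 4, so its Grundy value is 4.
The value of a disjunctive sum is the nim-sum of the parts.
Combined value = 1 ⊕ 6 ⊕ 4 = 3.

3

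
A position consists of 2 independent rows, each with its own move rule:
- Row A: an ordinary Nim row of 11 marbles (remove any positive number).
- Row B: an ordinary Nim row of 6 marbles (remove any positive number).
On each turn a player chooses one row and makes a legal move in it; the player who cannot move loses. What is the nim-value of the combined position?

Row A is a plain Nim row of size 11, so its Grundy value is 11.
Row B is a plain Nim row of size 6, so its Grundy value is 6.
The value of a disjunctive sum is the nim-sum of the parts.
Combined value = 11 ⊕ 6 = 13.

13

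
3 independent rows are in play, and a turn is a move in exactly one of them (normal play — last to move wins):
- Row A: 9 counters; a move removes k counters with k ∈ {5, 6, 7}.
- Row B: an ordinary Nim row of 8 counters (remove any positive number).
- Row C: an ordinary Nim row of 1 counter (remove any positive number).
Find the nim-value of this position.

8

Build the Grundy sequence for row A with g(k) = mex{g(k−s) : s ∈ {5, 6, 7}, s ≤ k}:
g(0) = mex{} = 0
g(1) = mex{} = 0
g(2) = mex{} = 0
g(3) = mex{} = 0
g(4) = mex{} = 0
g(5) = mex{0} = 1
g(6) = mex{0} = 1
g(7) = mex{0} = 1
g(8) = mex{0} = 1
g(9) = mex{0} = 1
So g(9) = 1.
Row B is a plain Nim row of size 8, so its Grundy value is 8.
Row C is a plain Nim row of size 1, so its Grundy value is 1.
By the Sprague-Grundy theorem, the Grundy value of a sum of independent games is the XOR of the component values.
Combined value = 1 XOR 8 XOR 1 = 8.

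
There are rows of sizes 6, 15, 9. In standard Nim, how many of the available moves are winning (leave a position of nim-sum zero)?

Nim-sum: 6 ^ 15 ^ 9 = 0.
The nim-sum is already 0, so every move leaves a nonzero nim-sum — there are no winning moves.

0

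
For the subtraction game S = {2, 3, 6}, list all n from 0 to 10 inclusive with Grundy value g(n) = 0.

Compute g(0), g(1), … for moves {2, 3, 6}:
k:     0  1  2  3  4  5  6  7  8  9 10
g(k):  0  0  1  1  2  0  3  1  2  0  0
The P-positions (g = 0) in 0..10 are 0, 1, 5, 9, 10.

0, 1, 5, 9, 10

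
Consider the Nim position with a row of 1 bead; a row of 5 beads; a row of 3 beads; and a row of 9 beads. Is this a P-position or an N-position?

N-position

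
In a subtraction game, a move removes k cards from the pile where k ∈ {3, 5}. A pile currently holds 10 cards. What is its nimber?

0

Grundy values for subtraction set {3, 5}:
k:     0  1  2  3  4  5  6  7  8  9 10
g(k):  0  0  0  1  1  1  2  2  0  0  0
So g(10) = 0.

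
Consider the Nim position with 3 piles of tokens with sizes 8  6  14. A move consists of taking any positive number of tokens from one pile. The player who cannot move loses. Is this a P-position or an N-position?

P-position

Nim-sum: 8 ⊕ 6 ⊕ 14 = 0.
The nim-sum is 0, so this is a P-position: the player to move is in a losing position under optimal play.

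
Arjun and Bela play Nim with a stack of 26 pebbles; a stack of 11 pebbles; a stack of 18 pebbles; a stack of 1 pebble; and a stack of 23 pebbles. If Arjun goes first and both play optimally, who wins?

Arjun wins

Nim-sum: 26 ⊕ 11 ⊕ 18 ⊕ 1 ⊕ 23 = 21.
The nim-sum is 21 ≠ 0, so this is an N-position: the player to move can win; Arjun has a winning move.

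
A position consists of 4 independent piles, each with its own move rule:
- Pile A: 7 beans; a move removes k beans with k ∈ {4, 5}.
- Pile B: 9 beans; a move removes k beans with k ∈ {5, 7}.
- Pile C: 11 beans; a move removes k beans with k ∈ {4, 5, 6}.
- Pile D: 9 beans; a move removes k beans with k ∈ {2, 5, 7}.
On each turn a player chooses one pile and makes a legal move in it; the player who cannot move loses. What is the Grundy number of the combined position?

2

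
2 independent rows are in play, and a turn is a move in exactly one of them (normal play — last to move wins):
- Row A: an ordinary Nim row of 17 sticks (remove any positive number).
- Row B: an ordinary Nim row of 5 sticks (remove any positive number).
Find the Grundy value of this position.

Row A is a plain Nim row of size 17, so its Grundy value is 17.
Row B is a plain Nim row of size 5, so its Grundy value is 5.
The value of a disjunctive sum is the nim-sum of the parts.
Combined value = 17 ⊕ 5 = 20.

20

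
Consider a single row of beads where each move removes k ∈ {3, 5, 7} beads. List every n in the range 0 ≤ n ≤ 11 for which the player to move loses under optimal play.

0, 1, 2, 10, 11

Build the Grundy sequence with g(k) = mex{g(k−s) : s ∈ {3, 5, 7}, s ≤ k}:
g(0) = mex{} = 0
g(1) = mex{} = 0
g(2) = mex{} = 0
g(3) = mex{0} = 1
g(4) = mex{0} = 1
g(5) = mex{0} = 1
g(6) = mex{0,1} = 2
g(7) = mex{0,1} = 2
g(8) = mex{0,1} = 2
g(9) = mex{0,1,2} = 3
g(10) = mex{1,2} = 0
g(11) = mex{1,2} = 0
The P-positions (g = 0) in 0..11 are 0, 1, 2, 10, 11.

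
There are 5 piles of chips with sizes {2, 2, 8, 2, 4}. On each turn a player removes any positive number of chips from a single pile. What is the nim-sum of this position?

14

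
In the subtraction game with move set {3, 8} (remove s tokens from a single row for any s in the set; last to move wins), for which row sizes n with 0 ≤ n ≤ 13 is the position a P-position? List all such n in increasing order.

Compute g(0), g(1), … for moves {3, 8}:
k:     0  1  2  3  4  5  6  7  8  9 10 11 12 13
g(k):  0  0  0  1  1  1  0  0  2  1  1  0  0  0
The P-positions (g = 0) in 0..13 are 0, 1, 2, 6, 7, 11, 12, 13.

0, 1, 2, 6, 7, 11, 12, 13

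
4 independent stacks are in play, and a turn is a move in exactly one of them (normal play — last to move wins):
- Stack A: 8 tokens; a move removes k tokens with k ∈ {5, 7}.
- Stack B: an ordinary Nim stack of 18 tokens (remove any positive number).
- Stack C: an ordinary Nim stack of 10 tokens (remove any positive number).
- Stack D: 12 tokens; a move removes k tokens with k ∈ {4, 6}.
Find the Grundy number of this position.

Grundy values for stack A (subtraction set {5, 7}):
g(0) = mex{} = 0
g(1) = mex{} = 0
g(2) = mex{} = 0
g(3) = mex{} = 0
g(4) = mex{} = 0
g(5) = mex{0} = 1
g(6) = mex{0} = 1
g(7) = mex{0} = 1
g(8) = mex{0} = 1
So g(8) = 1.
Stack B is a plain Nim stack of size 18, so its Grundy value is 18.
Stack C is a plain Nim stack of size 10, so its Grundy value is 10.
For stack D, compute g(0), g(1), … with moves {4, 6}:
k:     0  1  2  3  4  5  6  7  8  9 10 11 12
g(k):  0  0  0  0  1  1  1  1  2  2  0  0  0
So g(12) = 0.
The value of a disjunctive sum is the nim-sum of the parts.
Combined value = 1 ⊕ 18 ⊕ 10 ⊕ 0 = 25.

25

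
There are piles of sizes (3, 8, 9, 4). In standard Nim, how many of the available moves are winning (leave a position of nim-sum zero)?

Compute the nim-sum pairwise:
3 XOR 8 = 11
11 XOR 9 = 2
2 XOR 4 = 6
The overall nim-sum is X = 6. A pile of size p has a winning move iff p XOR X < p (reduce it to p XOR X).
  3: 3 XOR 6 = 5 ≥ 3 — no move.
  8: 8 XOR 6 = 14 ≥ 8 — no move.
  9: 9 XOR 6 = 15 ≥ 9 — no move.
  4: 4 XOR 6 = 2 < 4 — winning move (to 2).
That gives 1 winning move.

1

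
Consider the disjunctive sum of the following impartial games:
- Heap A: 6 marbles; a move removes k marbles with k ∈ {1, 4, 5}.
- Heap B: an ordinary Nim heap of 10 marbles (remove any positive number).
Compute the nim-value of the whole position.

8

Build the Grundy sequence for heap A with g(k) = mex{g(k−s) : s ∈ {1, 4, 5}, s ≤ k}:
g(0) = mex{} = 0
g(1) = mex{0} = 1
g(2) = mex{1} = 0
g(3) = mex{0} = 1
g(4) = mex{0,1} = 2
g(5) = mex{0,1,2} = 3
g(6) = mex{0,1,3} = 2
So g(6) = 2.
Heap B is a plain Nim heap of size 10, so its Grundy value is 10.
The value of a disjunctive sum is the nim-sum of the parts.
Combined value = 2 ⊕ 10 = 8.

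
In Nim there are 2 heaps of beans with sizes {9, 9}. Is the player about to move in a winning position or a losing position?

Compute the nim-sum pairwise:
9 ⊕ 9 = 0
The nim-sum is 0, so this is a P-position: the player to move is in a losing position under optimal play.

Losing position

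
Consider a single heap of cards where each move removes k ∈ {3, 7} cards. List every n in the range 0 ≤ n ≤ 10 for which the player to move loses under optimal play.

0, 1, 2, 6, 10

Build the Grundy sequence with g(k) = mex{g(k−s) : s ∈ {3, 7}, s ≤ k}:
g(0) = mex{} = 0
g(1) = mex{} = 0
g(2) = mex{} = 0
g(3) = mex{0} = 1
g(4) = mex{0} = 1
g(5) = mex{0} = 1
g(6) = mex{1} = 0
g(7) = mex{0,1} = 2
g(8) = mex{0,1} = 2
g(9) = mex{0} = 1
g(10) = mex{1,2} = 0
The P-positions (g = 0) in 0..10 are 0, 1, 2, 6, 10.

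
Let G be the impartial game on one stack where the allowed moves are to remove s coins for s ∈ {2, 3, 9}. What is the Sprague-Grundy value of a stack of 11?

0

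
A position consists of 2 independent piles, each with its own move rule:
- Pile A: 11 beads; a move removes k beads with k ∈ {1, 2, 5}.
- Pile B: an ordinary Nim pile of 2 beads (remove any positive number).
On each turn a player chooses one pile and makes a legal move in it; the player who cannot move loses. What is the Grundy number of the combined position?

0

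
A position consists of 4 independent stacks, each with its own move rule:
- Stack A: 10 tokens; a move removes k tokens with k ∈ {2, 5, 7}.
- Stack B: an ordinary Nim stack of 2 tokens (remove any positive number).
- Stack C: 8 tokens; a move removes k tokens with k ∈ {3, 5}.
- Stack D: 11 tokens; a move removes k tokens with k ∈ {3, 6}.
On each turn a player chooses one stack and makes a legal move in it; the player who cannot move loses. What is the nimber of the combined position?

2

Build the Grundy sequence for stack A with g(k) = mex{g(k−s) : s ∈ {2, 5, 7}, s ≤ k}:
k:     0  1  2  3  4  5  6  7  8  9 10
g(k):  0  0  1  1  0  2  1  3  2  2  0
So g(10) = 0.
Stack B is a plain Nim stack of size 2, so its Grundy value is 2.
For stack C, compute g(0), g(1), … with moves {3, 5}:
g(0) = mex{} = 0
g(1) = mex{} = 0
g(2) = mex{} = 0
g(3) = mex{0} = 1
g(4) = mex{0} = 1
g(5) = mex{0} = 1
g(6) = mex{0,1} = 2
g(7) = mex{0,1} = 2
g(8) = mex{1} = 0
So g(8) = 0.
Build the Grundy sequence for stack D with g(k) = mex{g(k−s) : s ∈ {3, 6}, s ≤ k}:
g(0) = mex{} = 0
g(1) = mex{} = 0
g(2) = mex{} = 0
g(3) = mex{0} = 1
g(4) = mex{0} = 1
g(5) = mex{0} = 1
g(6) = mex{0,1} = 2
g(7) = mex{0,1} = 2
g(8) = mex{0,1} = 2
g(9) = mex{1,2} = 0
g(10) = mex{1,2} = 0
g(11) = mex{1,2} = 0
So g(11) = 0.
The value of a disjunctive sum is the nim-sum of the parts.
Combined value = 0 ⊕ 2 ⊕ 0 ⊕ 0 = 2.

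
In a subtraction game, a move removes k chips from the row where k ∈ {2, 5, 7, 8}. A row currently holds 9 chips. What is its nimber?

2

Compute g(0), g(1), … for moves {2, 5, 7, 8}:
g(0) = mex{} = 0
g(1) = mex{} = 0
g(2) = mex{0} = 1
g(3) = mex{0} = 1
g(4) = mex{1} = 0
g(5) = mex{0,1} = 2
g(6) = mex{0} = 1
g(7) = mex{0,1,2} = 3
g(8) = mex{0,1} = 2
g(9) = mex{0,1,3} = 2
So g(9) = 2.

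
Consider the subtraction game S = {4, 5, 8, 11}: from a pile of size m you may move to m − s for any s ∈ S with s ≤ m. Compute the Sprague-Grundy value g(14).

3

Grundy values for subtraction set {4, 5, 8, 11}:
g(0) = mex{} = 0
g(1) = mex{} = 0
g(2) = mex{} = 0
g(3) = mex{} = 0
g(4) = mex{0} = 1
g(5) = mex{0} = 1
g(6) = mex{0} = 1
g(7) = mex{0} = 1
g(8) = mex{0,1} = 2
g(9) = mex{0,1} = 2
g(10) = mex{0,1} = 2
g(11) = mex{0,1} = 2
g(12) = mex{0,1,2} = 3
g(13) = mex{0,1,2} = 3
g(14) = mex{0,1,2} = 3
So g(14) = 3.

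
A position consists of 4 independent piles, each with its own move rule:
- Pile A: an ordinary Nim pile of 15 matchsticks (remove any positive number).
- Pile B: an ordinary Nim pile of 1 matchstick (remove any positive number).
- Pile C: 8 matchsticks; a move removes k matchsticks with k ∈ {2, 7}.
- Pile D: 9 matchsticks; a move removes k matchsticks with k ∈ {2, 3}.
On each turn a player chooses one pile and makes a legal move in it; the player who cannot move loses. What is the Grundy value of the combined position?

Pile A is a plain Nim pile of size 15, so its Grundy value is 15.
Pile B is a plain Nim pile of size 1, so its Grundy value is 1.
Grundy values for pile C (subtraction set {2, 7}):
k:     0  1  2  3  4  5  6  7  8
g(k):  0  0  1  1  0  0  1  1  2
So g(8) = 2.
Build the Grundy sequence for pile D with g(k) = mex{g(k−s) : s ∈ {2, 3}, s ≤ k}:
k:     0  1  2  3  4  5  6  7  8  9
g(k):  0  0  1  1  2  0  0  1  1  2
So g(9) = 2.
By the Sprague-Grundy theorem, the Grundy value of a sum of independent games is the XOR of the component values.
Combined value = 15 XOR 1 XOR 2 XOR 2 = 14.

14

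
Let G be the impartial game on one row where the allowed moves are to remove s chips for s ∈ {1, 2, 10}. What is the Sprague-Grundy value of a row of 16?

Grundy values for subtraction set {1, 2, 10}:
k:     0  1  2  3  4  5  6  7  8  9 10 11 12 13 14 15 16
g(k):  0  1  2  0  1  2  0  1  2  0  1  2  0  1  2  0  1
So g(16) = 1.

1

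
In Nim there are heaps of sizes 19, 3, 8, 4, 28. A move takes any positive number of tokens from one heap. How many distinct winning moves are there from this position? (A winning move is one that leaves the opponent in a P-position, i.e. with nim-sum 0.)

Compute the nim-sum pairwise:
19 ^ 3 = 16
16 ^ 8 = 24
24 ^ 4 = 28
28 ^ 28 = 0
The nim-sum is already 0, so every move leaves a nonzero nim-sum — there are no winning moves.

0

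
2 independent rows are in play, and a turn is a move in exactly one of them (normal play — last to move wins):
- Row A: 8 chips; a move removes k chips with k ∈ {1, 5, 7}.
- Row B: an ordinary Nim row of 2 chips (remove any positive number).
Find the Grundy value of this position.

For row A, compute g(0), g(1), … with moves {1, 5, 7}:
g(0) = mex{} = 0
g(1) = mex{0} = 1
g(2) = mex{1} = 0
g(3) = mex{0} = 1
g(4) = mex{1} = 0
g(5) = mex{0} = 1
g(6) = mex{1} = 0
g(7) = mex{0} = 1
g(8) = mex{1} = 0
So g(8) = 0.
Row B is a plain Nim row of size 2, so its Grundy value is 2.
The value of a disjunctive sum is the nim-sum of the parts.
Combined value = 0 XOR 2 = 2.

2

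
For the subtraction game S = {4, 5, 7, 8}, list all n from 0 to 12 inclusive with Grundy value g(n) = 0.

0, 1, 2, 3, 12

Grundy values for subtraction set {4, 5, 7, 8}:
g(0) = mex{} = 0
g(1) = mex{} = 0
g(2) = mex{} = 0
g(3) = mex{} = 0
g(4) = mex{0} = 1
g(5) = mex{0} = 1
g(6) = mex{0} = 1
g(7) = mex{0} = 1
g(8) = mex{0,1} = 2
g(9) = mex{0,1} = 2
g(10) = mex{0,1} = 2
g(11) = mex{0,1} = 2
g(12) = mex{1,2} = 0
The P-positions (g = 0) in 0..12 are 0, 1, 2, 3, 12.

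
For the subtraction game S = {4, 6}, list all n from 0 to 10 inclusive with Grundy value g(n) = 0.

0, 1, 2, 3, 10

Compute g(0), g(1), … for moves {4, 6}:
k:     0  1  2  3  4  5  6  7  8  9 10
g(k):  0  0  0  0  1  1  1  1  2  2  0
The P-positions (g = 0) in 0..10 are 0, 1, 2, 3, 10.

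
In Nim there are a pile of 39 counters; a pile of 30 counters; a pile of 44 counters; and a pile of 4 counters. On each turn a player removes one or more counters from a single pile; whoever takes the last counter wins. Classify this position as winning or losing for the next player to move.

Winning position

Nim-sum: 39 ^ 30 ^ 44 ^ 4 = 17.
The nim-sum is 17 ≠ 0, so this is an N-position: the player to move can win.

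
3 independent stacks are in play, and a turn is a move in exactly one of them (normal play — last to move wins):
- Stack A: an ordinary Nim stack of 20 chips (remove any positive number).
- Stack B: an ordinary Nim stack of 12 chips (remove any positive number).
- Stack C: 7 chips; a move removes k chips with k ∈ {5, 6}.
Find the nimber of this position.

Stack A is a plain Nim stack of size 20, so its Grundy value is 20.
Stack B is a plain Nim stack of size 12, so its Grundy value is 12.
For stack C, compute g(0), g(1), … with moves {5, 6}:
k:     0  1  2  3  4  5  6  7
g(k):  0  0  0  0  0  1  1  1
So g(7) = 1.
By the Sprague-Grundy theorem, the Grundy value of a sum of independent games is the XOR of the component values.
Combined value = 20 XOR 12 XOR 1 = 25.

25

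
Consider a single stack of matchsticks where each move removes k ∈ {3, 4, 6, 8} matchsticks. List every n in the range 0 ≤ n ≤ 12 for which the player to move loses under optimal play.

Grundy values for subtraction set {3, 4, 6, 8}:
g(0) = mex{} = 0
g(1) = mex{} = 0
g(2) = mex{} = 0
g(3) = mex{0} = 1
g(4) = mex{0} = 1
g(5) = mex{0} = 1
g(6) = mex{0,1} = 2
g(7) = mex{0,1} = 2
g(8) = mex{0,1} = 2
g(9) = mex{0,1,2} = 3
g(10) = mex{0,1,2} = 3
g(11) = mex{1,2} = 0
g(12) = mex{1,2,3} = 0
The P-positions (g = 0) in 0..12 are 0, 1, 2, 11, 12.

0, 1, 2, 11, 12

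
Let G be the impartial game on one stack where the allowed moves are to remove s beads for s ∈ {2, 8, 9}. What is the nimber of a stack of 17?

Grundy values for subtraction set {2, 8, 9}:
k:     0  1  2  3  4  5  6  7  8  9 10 11 12 13 14 15 16 17
g(k):  0  0  1  1  0  0  1  1  2  2  3  0  2  1  3  0  0  1
So g(17) = 1.

1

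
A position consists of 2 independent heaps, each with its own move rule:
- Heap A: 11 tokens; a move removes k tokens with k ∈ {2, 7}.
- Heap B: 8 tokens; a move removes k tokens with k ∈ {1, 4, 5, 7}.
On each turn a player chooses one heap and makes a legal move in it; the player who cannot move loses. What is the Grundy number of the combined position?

1

Grundy values for heap A (subtraction set {2, 7}):
g(0) = mex{} = 0
g(1) = mex{} = 0
g(2) = mex{0} = 1
g(3) = mex{0} = 1
g(4) = mex{1} = 0
g(5) = mex{1} = 0
g(6) = mex{0} = 1
g(7) = mex{0} = 1
g(8) = mex{0,1} = 2
g(9) = mex{1} = 0
g(10) = mex{1,2} = 0
g(11) = mex{0} = 1
So g(11) = 1.
Grundy values for heap B (subtraction set {1, 4, 5, 7}):
k:     0  1  2  3  4  5  6  7  8
g(k):  0  1  0  1  2  3  2  3  0
So g(8) = 0.
By the Sprague-Grundy theorem, the Grundy value of a sum of independent games is the XOR of the component values.
Combined value = 1 XOR 0 = 1.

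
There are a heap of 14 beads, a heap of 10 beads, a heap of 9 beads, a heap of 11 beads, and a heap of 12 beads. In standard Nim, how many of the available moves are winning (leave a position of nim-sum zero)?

Nim-sum: 14 ⊕ 10 ⊕ 9 ⊕ 11 ⊕ 12 = 10.
The overall nim-sum is X = 10. A heap of size p has a winning move iff p XOR X < p (reduce it to p XOR X).
  14: 14 XOR 10 = 4 < 14 — winning move (to 4).
  10: 10 XOR 10 = 0 < 10 — winning move (to 0).
  9: 9 XOR 10 = 3 < 9 — winning move (to 3).
  11: 11 XOR 10 = 1 < 11 — winning move (to 1).
  12: 12 XOR 10 = 6 < 12 — winning move (to 6).
That gives 5 winning moves.

5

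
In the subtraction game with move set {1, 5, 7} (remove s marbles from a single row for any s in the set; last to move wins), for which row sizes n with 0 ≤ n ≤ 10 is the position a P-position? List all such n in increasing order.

0, 2, 4, 6, 8, 10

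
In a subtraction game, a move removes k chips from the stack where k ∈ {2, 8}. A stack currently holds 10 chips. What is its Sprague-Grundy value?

0

Build the Grundy sequence with g(k) = mex{g(k−s) : s ∈ {2, 8}, s ≤ k}:
k:     0  1  2  3  4  5  6  7  8  9 10
g(k):  0  0  1  1  0  0  1  1  2  2  0
So g(10) = 0.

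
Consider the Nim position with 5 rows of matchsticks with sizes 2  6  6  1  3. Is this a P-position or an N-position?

P-position

Compute the nim-sum pairwise:
2 ⊕ 6 = 4
4 ⊕ 6 = 2
2 ⊕ 1 = 3
3 ⊕ 3 = 0
The nim-sum is 0, so this is a P-position: the player to move is in a losing position under optimal play.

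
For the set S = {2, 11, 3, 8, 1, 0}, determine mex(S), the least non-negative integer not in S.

4

The values 0, 1, 2, 3 are all present; 4 is the first non-negative integer missing from the set.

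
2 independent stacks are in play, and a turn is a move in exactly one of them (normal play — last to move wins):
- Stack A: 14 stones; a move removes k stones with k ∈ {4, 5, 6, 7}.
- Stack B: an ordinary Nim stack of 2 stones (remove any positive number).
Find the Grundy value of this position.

Grundy values for stack A (subtraction set {4, 5, 6, 7}):
k:     0  1  2  3  4  5  6  7  8  9 10 11 12 13 14
g(k):  0  0  0  0  1  1  1  1  2  2  2  0  0  0  0
So g(14) = 0.
Stack B is a plain Nim stack of size 2, so its Grundy value is 2.
The value of a disjunctive sum is the nim-sum of the parts.
Combined value = 0 XOR 2 = 2.

2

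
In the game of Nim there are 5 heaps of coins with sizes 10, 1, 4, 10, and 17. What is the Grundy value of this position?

Nim-sum: 10 ⊕ 1 ⊕ 4 ⊕ 10 ⊕ 17 = 20.

20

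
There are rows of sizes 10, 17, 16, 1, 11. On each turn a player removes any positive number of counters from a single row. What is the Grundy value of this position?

1

Nim-sum: 10 XOR 17 XOR 16 XOR 1 XOR 11 = 1.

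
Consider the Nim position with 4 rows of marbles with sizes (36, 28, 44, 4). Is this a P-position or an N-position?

N-position

Nim-sum: 36 ⊕ 28 ⊕ 44 ⊕ 4 = 16.
The nim-sum is 16 ≠ 0, so this is an N-position: the player to move can win.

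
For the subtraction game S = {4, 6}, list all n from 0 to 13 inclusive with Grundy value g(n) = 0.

Compute g(0), g(1), … for moves {4, 6}:
k:     0  1  2  3  4  5  6  7  8  9 10 11 12 13
g(k):  0  0  0  0  1  1  1  1  2  2  0  0  0  0
The P-positions (g = 0) in 0..13 are 0, 1, 2, 3, 10, 11, 12, 13.

0, 1, 2, 3, 10, 11, 12, 13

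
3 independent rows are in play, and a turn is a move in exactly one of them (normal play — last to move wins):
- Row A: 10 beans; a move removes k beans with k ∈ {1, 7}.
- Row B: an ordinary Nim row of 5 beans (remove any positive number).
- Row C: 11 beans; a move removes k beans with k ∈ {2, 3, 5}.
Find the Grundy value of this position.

7

Grundy values for row A (subtraction set {1, 7}):
k:     0  1  2  3  4  5  6  7  8  9 10
g(k):  0  1  0  1  0  1  0  1  0  1  0
So g(10) = 0.
Row B is a plain Nim row of size 5, so its Grundy value is 5.
Grundy values for row C (subtraction set {2, 3, 5}):
k:     0  1  2  3  4  5  6  7  8  9 10 11
g(k):  0  0  1  1  2  2  3  0  0  1  1  2
So g(11) = 2.
The value of a disjunctive sum is the nim-sum of the parts.
Combined value = 0 ⊕ 5 ⊕ 2 = 7.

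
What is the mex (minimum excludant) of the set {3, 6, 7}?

0

0 is not in the set, so the mex is 0.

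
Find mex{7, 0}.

0 is in the set but 1 is not, so the mex is 1.

1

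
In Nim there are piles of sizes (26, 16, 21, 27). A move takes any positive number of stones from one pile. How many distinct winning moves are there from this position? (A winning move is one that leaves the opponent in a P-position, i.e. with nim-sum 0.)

1

Compute the nim-sum pairwise:
26 XOR 16 = 10
10 XOR 21 = 31
31 XOR 27 = 4
The overall nim-sum is X = 4. A pile of size p has a winning move iff p XOR X < p (reduce it to p XOR X).
  26: 26 XOR 4 = 30 ≥ 26 — no move.
  16: 16 XOR 4 = 20 ≥ 16 — no move.
  21: 21 XOR 4 = 17 < 21 — winning move (to 17).
  27: 27 XOR 4 = 31 ≥ 27 — no move.
That gives 1 winning move.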